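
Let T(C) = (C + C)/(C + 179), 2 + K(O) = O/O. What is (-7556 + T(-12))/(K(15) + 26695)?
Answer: -630938/2228949 ≈ -0.28307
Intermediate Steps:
K(O) = -1 (K(O) = -2 + O/O = -2 + 1 = -1)
T(C) = 2*C/(179 + C) (T(C) = (2*C)/(179 + C) = 2*C/(179 + C))
(-7556 + T(-12))/(K(15) + 26695) = (-7556 + 2*(-12)/(179 - 12))/(-1 + 26695) = (-7556 + 2*(-12)/167)/26694 = (-7556 + 2*(-12)*(1/167))*(1/26694) = (-7556 - 24/167)*(1/26694) = -1261876/167*1/26694 = -630938/2228949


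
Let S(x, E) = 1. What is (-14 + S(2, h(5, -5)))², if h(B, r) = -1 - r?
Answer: 169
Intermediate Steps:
(-14 + S(2, h(5, -5)))² = (-14 + 1)² = (-13)² = 169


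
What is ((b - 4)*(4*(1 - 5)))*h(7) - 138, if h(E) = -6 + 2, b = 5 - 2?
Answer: -202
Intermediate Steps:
b = 3
h(E) = -4
((b - 4)*(4*(1 - 5)))*h(7) - 138 = ((3 - 4)*(4*(1 - 5)))*(-4) - 138 = -4*(-4)*(-4) - 138 = -1*(-16)*(-4) - 138 = 16*(-4) - 138 = -64 - 138 = -202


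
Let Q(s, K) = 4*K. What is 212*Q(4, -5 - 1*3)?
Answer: -6784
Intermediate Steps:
212*Q(4, -5 - 1*3) = 212*(4*(-5 - 1*3)) = 212*(4*(-5 - 3)) = 212*(4*(-8)) = 212*(-32) = -6784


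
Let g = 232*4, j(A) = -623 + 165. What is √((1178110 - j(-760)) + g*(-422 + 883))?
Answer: 2*√401594 ≈ 1267.4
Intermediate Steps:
j(A) = -458
g = 928
√((1178110 - j(-760)) + g*(-422 + 883)) = √((1178110 - 1*(-458)) + 928*(-422 + 883)) = √((1178110 + 458) + 928*461) = √(1178568 + 427808) = √1606376 = 2*√401594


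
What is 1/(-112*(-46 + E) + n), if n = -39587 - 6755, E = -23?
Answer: -1/38614 ≈ -2.5897e-5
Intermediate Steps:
n = -46342
1/(-112*(-46 + E) + n) = 1/(-112*(-46 - 23) - 46342) = 1/(-112*(-69) - 46342) = 1/(7728 - 46342) = 1/(-38614) = -1/38614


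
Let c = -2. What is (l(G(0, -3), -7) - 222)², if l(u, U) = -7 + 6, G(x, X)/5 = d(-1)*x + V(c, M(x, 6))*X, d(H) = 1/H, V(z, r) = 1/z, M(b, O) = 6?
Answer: 49729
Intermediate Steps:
G(x, X) = -5*x - 5*X/2 (G(x, X) = 5*(x/(-1) + X/(-2)) = 5*(-x - X/2) = -5*x - 5*X/2)
l(u, U) = -1
(l(G(0, -3), -7) - 222)² = (-1 - 222)² = (-223)² = 49729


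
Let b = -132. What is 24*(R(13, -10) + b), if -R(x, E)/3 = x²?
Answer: -15336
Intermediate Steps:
R(x, E) = -3*x²
24*(R(13, -10) + b) = 24*(-3*13² - 132) = 24*(-3*169 - 132) = 24*(-507 - 132) = 24*(-639) = -15336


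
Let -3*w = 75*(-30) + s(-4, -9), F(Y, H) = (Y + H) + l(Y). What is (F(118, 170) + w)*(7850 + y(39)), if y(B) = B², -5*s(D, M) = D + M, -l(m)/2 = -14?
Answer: 149720467/15 ≈ 9.9814e+6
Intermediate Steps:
l(m) = 28 (l(m) = -2*(-14) = 28)
F(Y, H) = 28 + H + Y (F(Y, H) = (Y + H) + 28 = (H + Y) + 28 = 28 + H + Y)
s(D, M) = -D/5 - M/5 (s(D, M) = -(D + M)/5 = -D/5 - M/5)
w = 11237/15 (w = -(75*(-30) + (-⅕*(-4) - ⅕*(-9)))/3 = -(-2250 + (⅘ + 9/5))/3 = -(-2250 + 13/5)/3 = -⅓*(-11237/5) = 11237/15 ≈ 749.13)
(F(118, 170) + w)*(7850 + y(39)) = ((28 + 170 + 118) + 11237/15)*(7850 + 39²) = (316 + 11237/15)*(7850 + 1521) = (15977/15)*9371 = 149720467/15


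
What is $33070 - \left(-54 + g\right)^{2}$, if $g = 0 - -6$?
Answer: $30766$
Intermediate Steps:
$g = 6$ ($g = 0 + 6 = 6$)
$33070 - \left(-54 + g\right)^{2} = 33070 - \left(-54 + 6\right)^{2} = 33070 - \left(-48\right)^{2} = 33070 - 2304 = 30766$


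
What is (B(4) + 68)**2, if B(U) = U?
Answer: 5184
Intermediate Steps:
(B(4) + 68)**2 = (4 + 68)**2 = 72**2 = 5184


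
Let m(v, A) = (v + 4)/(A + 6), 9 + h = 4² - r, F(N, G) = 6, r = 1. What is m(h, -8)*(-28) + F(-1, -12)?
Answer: 146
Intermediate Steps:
h = 6 (h = -9 + (4² - 1*1) = -9 + (16 - 1) = -9 + 15 = 6)
m(v, A) = (4 + v)/(6 + A)
m(h, -8)*(-28) + F(-1, -12) = ((4 + 6)/(6 - 8))*(-28) + 6 = (10/(-2))*(-28) + 6 = -½*10*(-28) + 6 = -5*(-28) + 6 = 140 + 6 = 146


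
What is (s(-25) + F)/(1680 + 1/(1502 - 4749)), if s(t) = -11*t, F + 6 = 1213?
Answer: 4812054/5454959 ≈ 0.88214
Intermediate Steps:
F = 1207 (F = -6 + 1213 = 1207)
(s(-25) + F)/(1680 + 1/(1502 - 4749)) = (-11*(-25) + 1207)/(1680 + 1/(1502 - 4749)) = (275 + 1207)/(1680 + 1/(-3247)) = 1482/(1680 - 1/3247) = 1482/(5454959/3247) = 1482*(3247/5454959) = 4812054/5454959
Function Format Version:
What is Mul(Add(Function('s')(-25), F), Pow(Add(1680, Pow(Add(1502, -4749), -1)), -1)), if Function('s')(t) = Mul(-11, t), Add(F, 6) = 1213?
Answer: Rational(4812054, 5454959) ≈ 0.88214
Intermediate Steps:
F = 1207 (F = Add(-6, 1213) = 1207)
Mul(Add(Function('s')(-25), F), Pow(Add(1680, Pow(Add(1502, -4749), -1)), -1)) = Mul(Add(Mul(-11, -25), 1207), Pow(Add(1680, Pow(Add(1502, -4749), -1)), -1)) = Mul(Add(275, 1207), Pow(Add(1680, Pow(-3247, -1)), -1)) = Mul(1482, Pow(Add(1680, Rational(-1, 3247)), -1)) = Mul(1482, Pow(Rational(5454959, 3247), -1)) = Mul(1482, Rational(3247, 5454959)) = Rational(4812054, 5454959)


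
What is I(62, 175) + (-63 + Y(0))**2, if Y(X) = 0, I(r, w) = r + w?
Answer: 4206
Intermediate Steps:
I(62, 175) + (-63 + Y(0))**2 = (62 + 175) + (-63 + 0)**2 = 237 + (-63)**2 = 237 + 3969 = 4206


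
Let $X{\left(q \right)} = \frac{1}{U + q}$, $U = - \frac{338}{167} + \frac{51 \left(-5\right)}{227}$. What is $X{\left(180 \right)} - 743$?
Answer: $- \frac{4981263678}{6704309} \approx -742.99$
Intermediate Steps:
$U = - \frac{119311}{37909}$ ($U = \left(-338\right) \frac{1}{167} - \frac{255}{227} = - \frac{338}{167} - \frac{255}{227} = - \frac{119311}{37909} \approx -3.1473$)
$X{\left(q \right)} = \frac{1}{- \frac{119311}{37909} + q}$
$X{\left(180 \right)} - 743 = \frac{37909}{-119311 + 37909 \cdot 180} - 743 = \frac{37909}{-119311 + 6823620} - 743 = \frac{37909}{6704309} - 743 = - \frac{4981263678}{6704309}$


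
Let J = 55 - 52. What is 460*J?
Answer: 1380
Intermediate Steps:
J = 3
460*J = 460*3 = 1380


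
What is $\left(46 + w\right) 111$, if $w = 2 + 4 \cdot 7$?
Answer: $8436$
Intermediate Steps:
$w = 30$ ($w = 2 + 28 = 30$)
$\left(46 + w\right) 111 = \left(46 + 30\right) 111 = 76 \cdot 111 = 8436$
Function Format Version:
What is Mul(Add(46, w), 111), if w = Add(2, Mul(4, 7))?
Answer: 8436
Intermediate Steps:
w = 30 (w = Add(2, 28) = 30)
Mul(Add(46, w), 111) = Mul(Add(46, 30), 111) = Mul(76, 111) = 8436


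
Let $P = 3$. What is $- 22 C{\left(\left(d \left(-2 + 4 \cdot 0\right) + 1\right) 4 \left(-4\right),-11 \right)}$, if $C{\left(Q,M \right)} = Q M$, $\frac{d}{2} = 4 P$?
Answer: $181984$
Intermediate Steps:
$d = 24$ ($d = 2 \cdot 4 \cdot 3 = 2 \cdot 12 = 24$)
$C{\left(Q,M \right)} = M Q$
$- 22 C{\left(\left(d \left(-2 + 4 \cdot 0\right) + 1\right) 4 \left(-4\right),-11 \right)} = - 22 \left(- 11 \left(24 \left(-2 + 4 \cdot 0\right) + 1\right) 4 \left(-4\right)\right) = - 22 \left(- 11 \left(24 \left(-2 + 0\right) + 1\right) 4 \left(-4\right)\right) = - 22 \left(- 11 \left(24 \left(-2\right) + 1\right) 4 \left(-4\right)\right) = - 22 \left(- 11 \left(-48 + 1\right) 4 \left(-4\right)\right) = - 22 \left(- 11 \left(-47\right) 4 \left(-4\right)\right) = - 22 \left(- 11 \left(\left(-188\right) \left(-4\right)\right)\right) = - 22 \left(\left(-11\right) 752\right) = \left(-22\right) \left(-8272\right) = 181984$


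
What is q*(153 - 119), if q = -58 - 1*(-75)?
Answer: 578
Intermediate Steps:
q = 17 (q = -58 + 75 = 17)
q*(153 - 119) = 17*(153 - 119) = 17*34 = 578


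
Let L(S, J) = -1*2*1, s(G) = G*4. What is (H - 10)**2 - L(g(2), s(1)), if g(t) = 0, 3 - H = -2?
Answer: 27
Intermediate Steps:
H = 5 (H = 3 - 1*(-2) = 3 + 2 = 5)
s(G) = 4*G
L(S, J) = -2 (L(S, J) = -2*1 = -2)
(H - 10)**2 - L(g(2), s(1)) = (5 - 10)**2 - 1*(-2) = (-5)**2 + 2 = 25 + 2 = 27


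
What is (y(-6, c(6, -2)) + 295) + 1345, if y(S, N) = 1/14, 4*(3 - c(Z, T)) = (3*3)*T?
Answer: 22961/14 ≈ 1640.1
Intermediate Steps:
c(Z, T) = 3 - 9*T/4 (c(Z, T) = 3 - 3*3*T/4 = 3 - 9*T/4)
y(S, N) = 1/14
(y(-6, c(6, -2)) + 295) + 1345 = (1/14 + 295) + 1345 = 4131/14 + 1345 = 22961/14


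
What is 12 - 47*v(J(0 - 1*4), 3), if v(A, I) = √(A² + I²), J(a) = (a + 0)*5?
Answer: 12 - 47*√409 ≈ -938.52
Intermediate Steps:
J(a) = 5*a (J(a) = a*5 = 5*a)
12 - 47*v(J(0 - 1*4), 3) = 12 - 47*√((5*(0 - 1*4))² + 3²) = 12 - 47*√((5*(0 - 4))² + 9) = 12 - 47*√((5*(-4))² + 9) = 12 - 47*√((-20)² + 9) = 12 - 47*√(400 + 9) = 12 - 47*√409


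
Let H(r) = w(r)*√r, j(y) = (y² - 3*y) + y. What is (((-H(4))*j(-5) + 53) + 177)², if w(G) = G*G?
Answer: 792100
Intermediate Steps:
w(G) = G²
j(y) = y² - 2*y
H(r) = r^(5/2) (H(r) = r²*√r = r^(5/2))
(((-H(4))*j(-5) + 53) + 177)² = (((-4^(5/2))*(-5*(-2 - 5)) + 53) + 177)² = (((-1*32)*(-5*(-7)) + 53) + 177)² = ((-32*35 + 53) + 177)² = ((-1120 + 53) + 177)² = (-1067 + 177)² = (-890)² = 792100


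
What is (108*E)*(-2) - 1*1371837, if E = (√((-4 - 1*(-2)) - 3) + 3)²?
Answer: -1372701 - 1296*I*√5 ≈ -1.3727e+6 - 2897.9*I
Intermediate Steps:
E = (3 + I*√5)² (E = (√((-4 + 2) - 3) + 3)² = (√(-2 - 3) + 3)² = (√(-5) + 3)² = (I*√5 + 3)² = (3 + I*√5)² ≈ 4.0 + 13.416*I)
(108*E)*(-2) - 1*1371837 = (108*(3 + I*√5)²)*(-2) - 1*1371837 = -216*(3 + I*√5)² - 1371837 = -1371837 - 216*(3 + I*√5)²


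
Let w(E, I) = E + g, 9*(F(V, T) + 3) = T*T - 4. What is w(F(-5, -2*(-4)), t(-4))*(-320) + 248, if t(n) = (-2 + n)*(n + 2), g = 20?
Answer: -21976/3 ≈ -7325.3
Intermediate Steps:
F(V, T) = -31/9 + T**2/9 (F(V, T) = -3 + (T*T - 4)/9 = -3 + (T**2 - 4)/9 = -3 + (-4 + T**2)/9 = -3 + (-4/9 + T**2/9) = -31/9 + T**2/9)
t(n) = (-2 + n)*(2 + n)
w(E, I) = 20 + E (w(E, I) = E + 20 = 20 + E)
w(F(-5, -2*(-4)), t(-4))*(-320) + 248 = (20 + (-31/9 + (-2*(-4))**2/9))*(-320) + 248 = (20 + (-31/9 + (1/9)*8**2))*(-320) + 248 = (20 + (-31/9 + (1/9)*64))*(-320) + 248 = (20 + (-31/9 + 64/9))*(-320) + 248 = (20 + 11/3)*(-320) + 248 = (71/3)*(-320) + 248 = -22720/3 + 248 = -21976/3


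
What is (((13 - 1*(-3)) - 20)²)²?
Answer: 256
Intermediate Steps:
(((13 - 1*(-3)) - 20)²)² = (((13 + 3) - 20)²)² = ((16 - 20)²)² = ((-4)²)² = 16² = 256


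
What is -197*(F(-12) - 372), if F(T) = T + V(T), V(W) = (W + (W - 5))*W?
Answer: 7092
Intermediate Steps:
V(W) = W*(-5 + 2*W) (V(W) = (W + (-5 + W))*W = (-5 + 2*W)*W = W*(-5 + 2*W))
F(T) = T + T*(-5 + 2*T)
-197*(F(-12) - 372) = -197*(2*(-12)*(-2 - 12) - 372) = -197*(2*(-12)*(-14) - 372) = -197*(336 - 372) = -197*(-36) = 7092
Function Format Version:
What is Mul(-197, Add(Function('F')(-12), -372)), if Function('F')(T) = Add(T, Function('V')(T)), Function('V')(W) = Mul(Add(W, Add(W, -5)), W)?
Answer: 7092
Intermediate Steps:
Function('V')(W) = Mul(W, Add(-5, Mul(2, W))) (Function('V')(W) = Mul(Add(W, Add(-5, W)), W) = Mul(Add(-5, Mul(2, W)), W) = Mul(W, Add(-5, Mul(2, W))))
Function('F')(T) = Add(T, Mul(T, Add(-5, Mul(2, T))))
Mul(-197, Add(Function('F')(-12), -372)) = Mul(-197, Add(Mul(2, -12, Add(-2, -12)), -372)) = Mul(-197, Add(Mul(2, -12, -14), -372)) = Mul(-197, Add(336, -372)) = Mul(-197, -36) = 7092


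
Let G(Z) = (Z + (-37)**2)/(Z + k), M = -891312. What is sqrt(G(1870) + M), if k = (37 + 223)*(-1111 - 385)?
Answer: I*sqrt(14839222688370190)/129030 ≈ 944.09*I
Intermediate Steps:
k = -388960 (k = 260*(-1496) = -388960)
G(Z) = (1369 + Z)/(-388960 + Z) (G(Z) = (Z + (-37)**2)/(Z - 388960) = (Z + 1369)/(-388960 + Z) = (1369 + Z)/(-388960 + Z))
sqrt(G(1870) + M) = sqrt((1369 + 1870)/(-388960 + 1870) - 891312) = sqrt(3239/(-387090) - 891312) = sqrt(-1/387090*3239 - 891312) = sqrt(-3239/387090 - 891312) = sqrt(-345017965319/387090) = I*sqrt(14839222688370190)/129030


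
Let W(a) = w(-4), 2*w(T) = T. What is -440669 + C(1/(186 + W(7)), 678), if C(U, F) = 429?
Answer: -440240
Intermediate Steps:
w(T) = T/2
W(a) = -2 (W(a) = (½)*(-4) = -2)
-440669 + C(1/(186 + W(7)), 678) = -440669 + 429 = -440240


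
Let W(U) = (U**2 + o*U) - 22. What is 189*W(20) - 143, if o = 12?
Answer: 116659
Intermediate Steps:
W(U) = -22 + U**2 + 12*U (W(U) = (U**2 + 12*U) - 22 = -22 + U**2 + 12*U)
189*W(20) - 143 = 189*(-22 + 20**2 + 12*20) - 143 = 189*(-22 + 400 + 240) - 143 = 189*618 - 143 = 116802 - 143 = 116659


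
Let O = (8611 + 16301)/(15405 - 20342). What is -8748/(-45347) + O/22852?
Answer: 246455627472/1279015808107 ≈ 0.19269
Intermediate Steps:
O = -24912/4937 (O = 24912/(-4937) = 24912*(-1/4937) = -24912/4937 ≈ -5.0460)
-8748/(-45347) + O/22852 = -8748/(-45347) - 24912/4937/22852 = -8748*(-1/45347) - 24912/4937*1/22852 = 8748/45347 - 6228/28205081 = 246455627472/1279015808107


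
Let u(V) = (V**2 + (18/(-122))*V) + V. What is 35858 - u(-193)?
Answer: -74815/61 ≈ -1226.5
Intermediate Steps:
u(V) = V**2 + 52*V/61 (u(V) = (V**2 + (18*(-1/122))*V) + V = (V**2 - 9*V/61) + V = V**2 + 52*V/61)
35858 - u(-193) = 35858 - (-193)*(52 + 61*(-193))/61 = 35858 - (-193)*(52 - 11773)/61 = 35858 - (-193)*(-11721)/61 = 35858 - 1*2262153/61 = 35858 - 2262153/61 = -74815/61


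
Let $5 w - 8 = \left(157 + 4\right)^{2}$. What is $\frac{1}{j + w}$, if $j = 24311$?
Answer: $\frac{5}{147484} \approx 3.3902 \cdot 10^{-5}$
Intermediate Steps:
$w = \frac{25929}{5}$ ($w = \frac{8}{5} + \frac{\left(157 + 4\right)^{2}}{5} = \frac{8}{5} + \frac{161^{2}}{5} = \frac{8}{5} + \frac{1}{5} \cdot 25921 = \frac{8}{5} + \frac{25921}{5} = \frac{25929}{5} \approx 5185.8$)
$\frac{1}{j + w} = \frac{1}{24311 + \frac{25929}{5}} = \frac{1}{\frac{147484}{5}} = \frac{5}{147484}$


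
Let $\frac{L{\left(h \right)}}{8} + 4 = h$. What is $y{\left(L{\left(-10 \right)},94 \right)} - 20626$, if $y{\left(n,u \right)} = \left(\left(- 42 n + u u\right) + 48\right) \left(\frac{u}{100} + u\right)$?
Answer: $\frac{31735468}{25} \approx 1.2694 \cdot 10^{6}$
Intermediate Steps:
$L{\left(h \right)} = -32 + 8 h$
$y{\left(n,u \right)} = \frac{101 u \left(48 + u^{2} - 42 n\right)}{100}$ ($y{\left(n,u \right)} = \left(\left(- 42 n + u^{2}\right) + 48\right) \left(u \frac{1}{100} + u\right) = \left(\left(u^{2} - 42 n\right) + 48\right) \left(\frac{u}{100} + u\right) = \left(48 + u^{2} - 42 n\right) \frac{101 u}{100} = \frac{101 u \left(48 + u^{2} - 42 n\right)}{100}$)
$y{\left(L{\left(-10 \right)},94 \right)} - 20626 = \frac{101}{100} \cdot 94 \left(48 + 94^{2} - 42 \left(-32 + 8 \left(-10\right)\right)\right) - 20626 = \frac{101}{100} \cdot 94 \left(48 + 8836 - 42 \left(-32 - 80\right)\right) - 20626 = \frac{101}{100} \cdot 94 \left(48 + 8836 - -4704\right) - 20626 = \frac{101}{100} \cdot 94 \left(48 + 8836 + 4704\right) - 20626 = \frac{101}{100} \cdot 94 \cdot 13588 - 20626 = \frac{32251118}{25} - 20626 = \frac{31735468}{25}$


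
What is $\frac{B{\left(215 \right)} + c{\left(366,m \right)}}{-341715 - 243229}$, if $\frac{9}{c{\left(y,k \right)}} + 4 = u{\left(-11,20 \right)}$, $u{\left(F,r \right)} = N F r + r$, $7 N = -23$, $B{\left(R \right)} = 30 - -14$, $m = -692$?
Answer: $- \frac{75877}{1008443456} \approx -7.5242 \cdot 10^{-5}$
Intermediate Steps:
$B{\left(R \right)} = 44$ ($B{\left(R \right)} = 30 + 14 = 44$)
$N = - \frac{23}{7}$ ($N = \frac{1}{7} \left(-23\right) = - \frac{23}{7} \approx -3.2857$)
$u{\left(F,r \right)} = r - \frac{23 F r}{7}$ ($u{\left(F,r \right)} = - \frac{23 F}{7} r + r = - \frac{23 F r}{7} + r = r - \frac{23 F r}{7}$)
$c{\left(y,k \right)} = \frac{21}{1724}$ ($c{\left(y,k \right)} = \frac{9}{-4 + \frac{1}{7} \cdot 20 \left(7 - -253\right)} = \frac{9}{-4 + \frac{1}{7} \cdot 20 \left(7 + 253\right)} = \frac{9}{-4 + \frac{1}{7} \cdot 20 \cdot 260} = \frac{9}{-4 + \frac{5200}{7}} = \frac{9}{\frac{5172}{7}} = 9 \cdot \frac{7}{5172} = \frac{21}{1724}$)
$\frac{B{\left(215 \right)} + c{\left(366,m \right)}}{-341715 - 243229} = \frac{44 + \frac{21}{1724}}{-341715 - 243229} = \frac{75877}{1724 \left(-584944\right)} = \frac{75877}{1724} \left(- \frac{1}{584944}\right) = - \frac{75877}{1008443456}$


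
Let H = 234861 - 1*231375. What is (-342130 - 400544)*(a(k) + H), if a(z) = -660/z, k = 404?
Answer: -261362576754/101 ≈ -2.5877e+9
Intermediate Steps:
H = 3486 (H = 234861 - 231375 = 3486)
(-342130 - 400544)*(a(k) + H) = (-342130 - 400544)*(-660/404 + 3486) = -742674*(-660*1/404 + 3486) = -742674*(-165/101 + 3486) = -742674*351921/101 = -261362576754/101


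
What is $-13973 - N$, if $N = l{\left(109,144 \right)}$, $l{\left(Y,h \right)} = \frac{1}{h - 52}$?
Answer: $- \frac{1285517}{92} \approx -13973.0$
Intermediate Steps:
$l{\left(Y,h \right)} = \frac{1}{-52 + h}$
$N = \frac{1}{92}$ ($N = \frac{1}{-52 + 144} = \frac{1}{92} \approx 0.01087$)
$-13973 - N = -13973 - \frac{1}{92} = - \frac{1285517}{92}$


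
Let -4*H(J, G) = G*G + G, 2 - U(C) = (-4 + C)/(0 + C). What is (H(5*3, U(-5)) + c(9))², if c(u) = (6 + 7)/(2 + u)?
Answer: 380689/302500 ≈ 1.2585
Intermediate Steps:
U(C) = 2 - (-4 + C)/C (U(C) = 2 - (-4 + C)/(0 + C) = 2 - (-4 + C)/C)
H(J, G) = -G/4 - G²/4 (H(J, G) = -(G*G + G)/4 = -(G² + G)/4 = -(G + G²)/4 = -G/4 - G²/4)
c(u) = 13/(2 + u)
(H(5*3, U(-5)) + c(9))² = (-(4 - 5)/(-5)*(1 + (4 - 5)/(-5))/4 + 13/(2 + 9))² = (-(-⅕*(-1))*(1 - ⅕*(-1))/4 + 13/11)² = (-¼*⅕*(1 + ⅕) + 13*(1/11))² = (-¼*⅕*6/5 + 13/11)² = (-3/50 + 13/11)² = (617/550)² = 380689/302500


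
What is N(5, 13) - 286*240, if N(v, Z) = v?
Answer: -68635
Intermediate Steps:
N(5, 13) - 286*240 = 5 - 286*240 = 5 - 68640 = -68635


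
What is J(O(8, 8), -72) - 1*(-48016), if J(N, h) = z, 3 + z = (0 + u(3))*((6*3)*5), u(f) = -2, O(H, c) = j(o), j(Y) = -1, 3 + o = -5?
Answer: 47833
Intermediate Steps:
o = -8 (o = -3 - 5 = -8)
O(H, c) = -1
z = -183 (z = -3 + (0 - 2)*((6*3)*5) = -3 - 36*5 = -3 - 2*90 = -3 - 180 = -183)
J(N, h) = -183
J(O(8, 8), -72) - 1*(-48016) = -183 - 1*(-48016) = -183 + 48016 = 47833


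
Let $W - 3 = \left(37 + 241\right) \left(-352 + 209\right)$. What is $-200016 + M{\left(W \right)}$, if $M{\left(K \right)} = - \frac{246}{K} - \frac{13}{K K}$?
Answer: $- \frac{316053672693283}{1580142001} \approx -2.0002 \cdot 10^{5}$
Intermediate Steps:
$W = -39751$ ($W = 3 + \left(37 + 241\right) \left(-352 + 209\right) = 3 + 278 \left(-143\right) = 3 - 39754 = -39751$)
$M{\left(K \right)} = - \frac{246}{K} - \frac{13}{K^{2}}$
$-200016 + M{\left(W \right)} = -200016 + \frac{-13 - -9778746}{1580142001} = -200016 + \frac{-13 + 9778746}{1580142001} = -200016 + \frac{1}{1580142001} \cdot 9778733 = -200016 + \frac{9778733}{1580142001} = - \frac{316053672693283}{1580142001}$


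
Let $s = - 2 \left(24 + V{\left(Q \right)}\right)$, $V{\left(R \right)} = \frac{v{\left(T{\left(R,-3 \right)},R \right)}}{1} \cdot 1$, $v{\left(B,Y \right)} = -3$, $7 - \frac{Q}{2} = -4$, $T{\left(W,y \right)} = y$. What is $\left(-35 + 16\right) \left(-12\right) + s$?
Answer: $186$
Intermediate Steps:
$Q = 22$ ($Q = 14 - -8 = 14 + 8 = 22$)
$V{\left(R \right)} = -3$ ($V{\left(R \right)} = - \frac{3}{1} \cdot 1 = \left(-3\right) 1 \cdot 1 = \left(-3\right) 1 = -3$)
$s = -42$ ($s = - 2 \left(24 - 3\right) = \left(-2\right) 21 = -42$)
$\left(-35 + 16\right) \left(-12\right) + s = \left(-35 + 16\right) \left(-12\right) - 42 = \left(-19\right) \left(-12\right) - 42 = 228 - 42 = 186$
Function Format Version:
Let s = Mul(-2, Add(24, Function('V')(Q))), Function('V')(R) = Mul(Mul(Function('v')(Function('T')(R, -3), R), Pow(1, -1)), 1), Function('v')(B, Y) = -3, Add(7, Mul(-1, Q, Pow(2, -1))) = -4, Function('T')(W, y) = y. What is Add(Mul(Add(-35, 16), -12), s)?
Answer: 186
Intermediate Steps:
Q = 22 (Q = Add(14, Mul(-2, -4)) = Add(14, 8) = 22)
Function('V')(R) = -3 (Function('V')(R) = Mul(Mul(-3, Pow(1, -1)), 1) = Mul(Mul(-3, 1), 1) = Mul(-3, 1) = -3)
s = -42 (s = Mul(-2, Add(24, -3)) = Mul(-2, 21) = -42)
Add(Mul(Add(-35, 16), -12), s) = Add(Mul(Add(-35, 16), -12), -42) = Add(Mul(-19, -12), -42) = Add(228, -42) = 186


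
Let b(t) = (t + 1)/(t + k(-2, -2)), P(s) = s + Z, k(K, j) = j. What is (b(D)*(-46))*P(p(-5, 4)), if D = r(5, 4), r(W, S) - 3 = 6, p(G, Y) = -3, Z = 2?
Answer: 460/7 ≈ 65.714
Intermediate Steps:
r(W, S) = 9 (r(W, S) = 3 + 6 = 9)
D = 9
P(s) = 2 + s (P(s) = s + 2 = 2 + s)
b(t) = (1 + t)/(-2 + t) (b(t) = (t + 1)/(t - 2) = (1 + t)/(-2 + t))
(b(D)*(-46))*P(p(-5, 4)) = (((1 + 9)/(-2 + 9))*(-46))*(2 - 3) = ((10/7)*(-46))*(-1) = -460/7*(-1) = 460/7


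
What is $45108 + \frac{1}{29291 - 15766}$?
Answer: $\frac{610085701}{13525} \approx 45108.0$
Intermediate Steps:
$45108 + \frac{1}{29291 - 15766} = 45108 + \frac{1}{13525} = \frac{610085701}{13525}$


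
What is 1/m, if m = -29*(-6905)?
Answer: 1/200245 ≈ 4.9939e-6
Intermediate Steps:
m = 200245
1/m = 1/200245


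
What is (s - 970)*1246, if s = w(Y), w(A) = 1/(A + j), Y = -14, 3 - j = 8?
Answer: -22965026/19 ≈ -1.2087e+6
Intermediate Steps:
j = -5 (j = 3 - 1*8 = 3 - 8 = -5)
w(A) = 1/(-5 + A) (w(A) = 1/(A - 5) = 1/(-5 + A))
s = -1/19 (s = 1/(-5 - 14) = 1/(-19) = -1/19 ≈ -0.052632)
(s - 970)*1246 = (-1/19 - 970)*1246 = -18431/19*1246 = -22965026/19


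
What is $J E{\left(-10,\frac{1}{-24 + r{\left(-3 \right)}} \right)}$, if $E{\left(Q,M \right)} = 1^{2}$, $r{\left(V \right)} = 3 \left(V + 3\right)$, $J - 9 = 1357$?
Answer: $1366$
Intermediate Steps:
$J = 1366$ ($J = 9 + 1357 = 1366$)
$r{\left(V \right)} = 9 + 3 V$ ($r{\left(V \right)} = 3 \left(3 + V\right) = 9 + 3 V$)
$E{\left(Q,M \right)} = 1$
$J E{\left(-10,\frac{1}{-24 + r{\left(-3 \right)}} \right)} = 1366 \cdot 1 = 1366$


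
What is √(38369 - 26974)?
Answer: √11395 ≈ 106.75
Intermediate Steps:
√(38369 - 26974) = √11395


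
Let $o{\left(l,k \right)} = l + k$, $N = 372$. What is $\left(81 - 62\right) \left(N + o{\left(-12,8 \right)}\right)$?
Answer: $6992$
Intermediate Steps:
$o{\left(l,k \right)} = k + l$
$\left(81 - 62\right) \left(N + o{\left(-12,8 \right)}\right) = \left(81 - 62\right) \left(372 + \left(8 - 12\right)\right) = 19 \left(372 - 4\right) = 19 \cdot 368 = 6992$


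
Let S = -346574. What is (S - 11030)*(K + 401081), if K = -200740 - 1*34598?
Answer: -59270359772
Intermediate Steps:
K = -235338 (K = -200740 - 34598 = -235338)
(S - 11030)*(K + 401081) = (-346574 - 11030)*(-235338 + 401081) = -357604*165743 = -59270359772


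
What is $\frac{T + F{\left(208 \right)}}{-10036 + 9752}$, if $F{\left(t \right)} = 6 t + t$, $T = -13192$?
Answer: $\frac{2934}{71} \approx 41.324$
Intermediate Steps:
$F{\left(t \right)} = 7 t$
$\frac{T + F{\left(208 \right)}}{-10036 + 9752} = \frac{-13192 + 7 \cdot 208}{-10036 + 9752} = \frac{-13192 + 1456}{-284} = \left(-11736\right) \left(- \frac{1}{284}\right) = \frac{2934}{71}$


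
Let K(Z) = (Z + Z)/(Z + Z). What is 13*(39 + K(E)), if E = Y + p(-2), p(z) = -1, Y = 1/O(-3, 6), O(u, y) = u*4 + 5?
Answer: 520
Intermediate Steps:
O(u, y) = 5 + 4*u (O(u, y) = 4*u + 5 = 5 + 4*u)
Y = -⅐ (Y = 1/(5 + 4*(-3)) = 1/(5 - 12) = 1/(-7) = -⅐ ≈ -0.14286)
E = -8/7 (E = -⅐ - 1 = -8/7 ≈ -1.1429)
K(Z) = 1 (K(Z) = (2*Z)/((2*Z)) = (2*Z)*(1/(2*Z)) = 1)
13*(39 + K(E)) = 13*(39 + 1) = 13*40 = 520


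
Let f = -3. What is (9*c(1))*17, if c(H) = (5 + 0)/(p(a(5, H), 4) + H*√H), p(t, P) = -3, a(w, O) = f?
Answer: -765/2 ≈ -382.50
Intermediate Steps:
a(w, O) = -3
c(H) = 5/(-3 + H^(3/2)) (c(H) = (5 + 0)/(-3 + H*√H) = 5/(-3 + H^(3/2)))
(9*c(1))*17 = (9*(5/(-3 + 1^(3/2))))*17 = (9*(5/(-3 + 1)))*17 = (9*(5/(-2)))*17 = (9*(5*(-½)))*17 = (9*(-5/2))*17 = -45/2*17 = -765/2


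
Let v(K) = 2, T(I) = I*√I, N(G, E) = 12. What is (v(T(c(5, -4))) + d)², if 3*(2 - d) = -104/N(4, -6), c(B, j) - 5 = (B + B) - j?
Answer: 3844/81 ≈ 47.457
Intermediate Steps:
c(B, j) = 5 - j + 2*B (c(B, j) = 5 + ((B + B) - j) = 5 + (2*B - j) = 5 + (-j + 2*B) = 5 - j + 2*B)
T(I) = I^(3/2)
d = 44/9 (d = 2 - (-104)/(3*12) = 2 - ⅓*(-26/3) = 2 + 26/9 = 44/9 ≈ 4.8889)
(v(T(c(5, -4))) + d)² = (2 + 44/9)² = (62/9)² = 3844/81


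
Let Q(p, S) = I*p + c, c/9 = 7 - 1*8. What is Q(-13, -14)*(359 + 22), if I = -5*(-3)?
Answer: -77724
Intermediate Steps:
c = -9 (c = 9*(7 - 1*8) = 9*(7 - 8) = 9*(-1) = -9)
I = 15
Q(p, S) = -9 + 15*p (Q(p, S) = 15*p - 9 = -9 + 15*p)
Q(-13, -14)*(359 + 22) = (-9 + 15*(-13))*(359 + 22) = (-9 - 195)*381 = -204*381 = -77724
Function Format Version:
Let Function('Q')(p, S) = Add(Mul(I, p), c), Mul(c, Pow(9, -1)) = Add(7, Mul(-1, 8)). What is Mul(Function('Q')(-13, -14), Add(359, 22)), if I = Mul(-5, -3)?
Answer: -77724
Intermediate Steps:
c = -9 (c = Mul(9, Add(7, Mul(-1, 8))) = Mul(9, Add(7, -8)) = Mul(9, -1) = -9)
I = 15
Function('Q')(p, S) = Add(-9, Mul(15, p)) (Function('Q')(p, S) = Add(Mul(15, p), -9) = Add(-9, Mul(15, p)))
Mul(Function('Q')(-13, -14), Add(359, 22)) = Mul(Add(-9, Mul(15, -13)), Add(359, 22)) = Mul(Add(-9, -195), 381) = Mul(-204, 381) = -77724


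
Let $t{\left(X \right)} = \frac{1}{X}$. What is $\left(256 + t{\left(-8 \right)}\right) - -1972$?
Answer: $\frac{17823}{8} \approx 2227.9$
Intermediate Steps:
$\left(256 + t{\left(-8 \right)}\right) - -1972 = \left(256 + \frac{1}{-8}\right) - -1972 = \left(256 - \frac{1}{8}\right) + 1972 = \frac{2047}{8} + 1972 = \frac{17823}{8}$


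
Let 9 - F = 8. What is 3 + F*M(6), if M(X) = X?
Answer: 9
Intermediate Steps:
F = 1 (F = 9 - 1*8 = 9 - 8 = 1)
3 + F*M(6) = 3 + 1*6 = 3 + 6 = 9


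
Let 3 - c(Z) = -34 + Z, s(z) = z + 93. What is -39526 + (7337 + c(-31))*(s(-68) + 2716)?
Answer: 20257579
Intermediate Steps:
s(z) = 93 + z
c(Z) = 37 - Z (c(Z) = 3 - (-34 + Z) = 3 + (34 - Z) = 37 - Z)
-39526 + (7337 + c(-31))*(s(-68) + 2716) = -39526 + (7337 + (37 - 1*(-31)))*((93 - 68) + 2716) = -39526 + (7337 + (37 + 31))*(25 + 2716) = -39526 + (7337 + 68)*2741 = -39526 + 7405*2741 = -39526 + 20297105 = 20257579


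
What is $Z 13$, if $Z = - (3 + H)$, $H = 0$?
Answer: $-39$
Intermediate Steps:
$Z = -3$ ($Z = - (3 + 0) = \left(-1\right) 3 = -3$)
$Z 13 = \left(-3\right) 13 = -39$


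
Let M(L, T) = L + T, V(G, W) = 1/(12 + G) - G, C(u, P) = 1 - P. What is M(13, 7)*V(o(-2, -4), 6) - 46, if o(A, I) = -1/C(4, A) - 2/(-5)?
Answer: -24802/543 ≈ -45.676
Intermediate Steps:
o(A, I) = ⅖ - 1/(1 - A) (o(A, I) = -1/(1 - A) - 2/(-5) = -1/(1 - A) - 2*(-⅕) = -1/(1 - A) + ⅖ = ⅖ - 1/(1 - A))
M(13, 7)*V(o(-2, -4), 6) - 46 = (13 + 7)*((1 - ((3 + 2*(-2))/(5*(-1 - 2)))² - 12*(3 + 2*(-2))/(5*(-1 - 2)))/(12 + (3 + 2*(-2))/(5*(-1 - 2)))) - 46 = 20*((1 - ((⅕)*(3 - 4)/(-3))² - 12*(3 - 4)/(5*(-3)))/(12 + (⅕)*(3 - 4)/(-3))) - 46 = 20*((1 - ((⅕)*(-⅓)*(-1))² - 12*(-1)*(-1)/(5*3))/(12 + (⅕)*(-⅓)*(-1))) - 46 = 20*((1 - (1/15)² - 12*1/15)/(12 + 1/15)) - 46 = 20*((1 - 1*1/225 - ⅘)/(181/15)) - 46 = 20*(15*(1 - 1/225 - ⅘)/181) - 46 = 20*((15/181)*(44/225)) - 46 = 20*(44/2715) - 46 = 176/543 - 46 = -24802/543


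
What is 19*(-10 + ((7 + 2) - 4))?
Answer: -95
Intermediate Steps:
19*(-10 + ((7 + 2) - 4)) = 19*(-10 + (9 - 4)) = 19*(-10 + 5) = 19*(-5) = -95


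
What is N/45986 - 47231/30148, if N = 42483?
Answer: -445593641/693192964 ≈ -0.64281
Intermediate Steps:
N/45986 - 47231/30148 = 42483/45986 - 47231/30148 = -445593641/693192964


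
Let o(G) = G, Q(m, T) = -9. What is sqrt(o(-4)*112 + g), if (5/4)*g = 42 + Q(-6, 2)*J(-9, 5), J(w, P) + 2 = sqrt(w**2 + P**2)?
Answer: 2*sqrt(-2500 - 45*sqrt(106))/5 ≈ 21.775*I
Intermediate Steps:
J(w, P) = -2 + sqrt(P**2 + w**2) (J(w, P) = -2 + sqrt(w**2 + P**2) = -2 + sqrt(P**2 + w**2))
g = 48 - 36*sqrt(106)/5 (g = 4*(42 - 9*(-2 + sqrt(5**2 + (-9)**2)))/5 = 4*(42 - 9*(-2 + sqrt(25 + 81)))/5 = 4*(42 - 9*(-2 + sqrt(106)))/5 = 4*(42 + (18 - 9*sqrt(106)))/5 = 4*(60 - 9*sqrt(106))/5 = 48 - 36*sqrt(106)/5 ≈ -26.129)
sqrt(o(-4)*112 + g) = sqrt(-4*112 + (48 - 36*sqrt(106)/5)) = sqrt(-448 + (48 - 36*sqrt(106)/5)) = sqrt(-400 - 36*sqrt(106)/5)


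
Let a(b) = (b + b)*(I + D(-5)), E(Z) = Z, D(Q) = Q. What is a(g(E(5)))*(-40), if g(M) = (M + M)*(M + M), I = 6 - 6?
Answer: 40000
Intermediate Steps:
I = 0
g(M) = 4*M² (g(M) = (2*M)*(2*M) = 4*M²)
a(b) = -10*b (a(b) = (b + b)*(0 - 5) = (2*b)*(-5) = -10*b)
a(g(E(5)))*(-40) = -40*5²*(-40) = -40*25*(-40) = -10*100*(-40) = -1000*(-40) = 40000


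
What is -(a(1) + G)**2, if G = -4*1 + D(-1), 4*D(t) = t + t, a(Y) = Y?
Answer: -49/4 ≈ -12.250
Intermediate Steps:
D(t) = t/2 (D(t) = (t + t)/4 = (2*t)/4 = t/2)
G = -9/2 (G = -4*1 + (1/2)*(-1) = -4 - 1/2 = -9/2 ≈ -4.5000)
-(a(1) + G)**2 = -(1 - 9/2)**2 = -(-7/2)**2 = -1*49/4 = -49/4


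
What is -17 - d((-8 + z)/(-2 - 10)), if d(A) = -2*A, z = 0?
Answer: -47/3 ≈ -15.667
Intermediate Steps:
-17 - d((-8 + z)/(-2 - 10)) = -17 - (-2)*(-8 + 0)/(-2 - 10) = -17 - (-2)*(-8/(-12)) = -17 - (-2)*(-8*(-1/12)) = -17 - (-2)*2/3 = -17 - 1*(-4/3) = -17 + 4/3 = -47/3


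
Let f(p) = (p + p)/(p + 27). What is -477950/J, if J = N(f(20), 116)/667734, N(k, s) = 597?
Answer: -106381155100/199 ≈ -5.3458e+8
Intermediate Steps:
f(p) = 2*p/(27 + p) (f(p) = (2*p)/(27 + p) = 2*p/(27 + p))
J = 199/222578 (J = 597/667734 = 597*(1/667734) = 199/222578 ≈ 0.00089407)
-477950/J = -477950/199/222578 = -477950*222578/199 = -106381155100/199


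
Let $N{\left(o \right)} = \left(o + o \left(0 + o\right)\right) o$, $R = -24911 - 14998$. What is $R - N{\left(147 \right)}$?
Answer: $-3238041$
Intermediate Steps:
$R = -39909$ ($R = -24911 - 14998 = -39909$)
$N{\left(o \right)} = o \left(o + o^{2}\right)$ ($N{\left(o \right)} = \left(o + o o\right) o = \left(o + o^{2}\right) o = o \left(o + o^{2}\right)$)
$R - N{\left(147 \right)} = -39909 - 147^{2} \left(1 + 147\right) = -39909 - 21609 \cdot 148 = -39909 - 3198132 = -3238041$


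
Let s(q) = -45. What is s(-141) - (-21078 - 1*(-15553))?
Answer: 5480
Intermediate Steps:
s(-141) - (-21078 - 1*(-15553)) = -45 - (-21078 - 1*(-15553)) = -45 - (-21078 + 15553) = -45 - 1*(-5525) = -45 + 5525 = 5480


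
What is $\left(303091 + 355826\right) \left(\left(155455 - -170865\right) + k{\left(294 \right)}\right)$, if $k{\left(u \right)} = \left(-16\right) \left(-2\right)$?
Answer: $215038880784$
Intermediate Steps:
$k{\left(u \right)} = 32$
$\left(303091 + 355826\right) \left(\left(155455 - -170865\right) + k{\left(294 \right)}\right) = \left(303091 + 355826\right) \left(\left(155455 - -170865\right) + 32\right) = 658917 \left(\left(155455 + 170865\right) + 32\right) = 658917 \left(326320 + 32\right) = 658917 \cdot 326352 = 215038880784$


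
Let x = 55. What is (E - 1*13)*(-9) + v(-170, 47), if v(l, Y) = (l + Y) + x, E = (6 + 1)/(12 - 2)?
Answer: 427/10 ≈ 42.700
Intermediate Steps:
E = 7/10 ≈ 0.70000
v(l, Y) = 55 + Y + l (v(l, Y) = (l + Y) + 55 = (Y + l) + 55 = 55 + Y + l)
(E - 1*13)*(-9) + v(-170, 47) = (7/10 - 1*13)*(-9) + (55 + 47 - 170) = (7/10 - 13)*(-9) - 68 = -123/10*(-9) - 68 = 1107/10 - 68 = 427/10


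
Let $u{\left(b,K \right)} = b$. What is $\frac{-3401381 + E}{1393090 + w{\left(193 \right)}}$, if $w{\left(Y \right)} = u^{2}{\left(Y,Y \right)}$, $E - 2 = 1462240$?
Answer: $- \frac{1939139}{1430339} \approx -1.3557$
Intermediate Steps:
$E = 1462242$ ($E = 2 + 1462240 = 1462242$)
$w{\left(Y \right)} = Y^{2}$
$\frac{-3401381 + E}{1393090 + w{\left(193 \right)}} = \frac{-3401381 + 1462242}{1393090 + 193^{2}} = - \frac{1939139}{1393090 + 37249} = - \frac{1939139}{1430339}$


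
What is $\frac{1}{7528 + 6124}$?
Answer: $\frac{1}{13652} \approx 7.3249 \cdot 10^{-5}$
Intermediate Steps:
$\frac{1}{7528 + 6124} = \frac{1}{13652}$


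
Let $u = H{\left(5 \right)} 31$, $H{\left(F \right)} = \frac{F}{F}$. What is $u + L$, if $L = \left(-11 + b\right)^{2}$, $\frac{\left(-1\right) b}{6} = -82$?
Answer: $231392$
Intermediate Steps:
$H{\left(F \right)} = 1$
$b = 492$ ($b = \left(-6\right) \left(-82\right) = 492$)
$u = 31$ ($u = 1 \cdot 31 = 31$)
$L = 231361$ ($L = \left(-11 + 492\right)^{2} = 481^{2} = 231361$)
$u + L = 31 + 231361 = 231392$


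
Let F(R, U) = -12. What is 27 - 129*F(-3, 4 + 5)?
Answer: 1575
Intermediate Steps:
27 - 129*F(-3, 4 + 5) = 27 - 129*(-12) = 27 + 1548 = 1575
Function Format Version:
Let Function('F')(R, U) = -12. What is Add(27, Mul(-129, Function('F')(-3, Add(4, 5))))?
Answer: 1575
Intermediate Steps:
Add(27, Mul(-129, Function('F')(-3, Add(4, 5)))) = Add(27, Mul(-129, -12)) = Add(27, 1548) = 1575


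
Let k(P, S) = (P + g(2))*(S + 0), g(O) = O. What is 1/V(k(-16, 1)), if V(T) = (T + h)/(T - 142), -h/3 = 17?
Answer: 12/5 ≈ 2.4000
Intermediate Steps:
h = -51 (h = -3*17 = -51)
k(P, S) = S*(2 + P) (k(P, S) = (P + 2)*(S + 0) = (2 + P)*S = S*(2 + P))
V(T) = (-51 + T)/(-142 + T) (V(T) = (T - 51)/(T - 142) = (-51 + T)/(-142 + T))
1/V(k(-16, 1)) = 1/((-51 + 1*(2 - 16))/(-142 + 1*(2 - 16))) = 1/((-51 + 1*(-14))/(-142 + 1*(-14))) = 1/((-51 - 14)/(-142 - 14)) = 1/(-65/(-156)) = 1/(-1/156*(-65)) = 1/(5/12) = 12/5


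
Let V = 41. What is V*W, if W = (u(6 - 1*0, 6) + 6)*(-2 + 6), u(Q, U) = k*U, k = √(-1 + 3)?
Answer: 984 + 984*√2 ≈ 2375.6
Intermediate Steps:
k = √2 ≈ 1.4142
u(Q, U) = U*√2 (u(Q, U) = √2*U = U*√2)
W = 24 + 24*√2 (W = (6*√2 + 6)*(-2 + 6) = (6 + 6*√2)*4 = 24 + 24*√2 ≈ 57.941)
V*W = 41*(24 + 24*√2) = 984 + 984*√2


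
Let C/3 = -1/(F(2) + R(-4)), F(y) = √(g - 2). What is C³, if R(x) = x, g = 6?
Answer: 27/8 ≈ 3.3750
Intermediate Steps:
F(y) = 2 (F(y) = √(6 - 2) = √4 = 2)
C = 3/2 (C = 3*(-1/(2 - 4)) = 3*(-1/(-2)) = 3*(-1*(-½)) = 3*(½) = 3/2 ≈ 1.5000)
C³ = (3/2)³ = 27/8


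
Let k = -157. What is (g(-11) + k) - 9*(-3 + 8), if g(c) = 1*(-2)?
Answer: -204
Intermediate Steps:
g(c) = -2
(g(-11) + k) - 9*(-3 + 8) = (-2 - 157) - 9*(-3 + 8) = -159 - 9*5 = -159 - 45 = -204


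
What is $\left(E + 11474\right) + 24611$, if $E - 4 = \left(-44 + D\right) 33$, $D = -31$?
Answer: $33614$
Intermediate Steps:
$E = -2471$ ($E = 4 + \left(-44 - 31\right) 33 = 4 - 2475 = -2471$)
$\left(E + 11474\right) + 24611 = \left(-2471 + 11474\right) + 24611 = 9003 + 24611 = 33614$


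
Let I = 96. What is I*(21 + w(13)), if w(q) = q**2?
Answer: 18240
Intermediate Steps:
I*(21 + w(13)) = 96*(21 + 13**2) = 96*(21 + 169) = 96*190 = 18240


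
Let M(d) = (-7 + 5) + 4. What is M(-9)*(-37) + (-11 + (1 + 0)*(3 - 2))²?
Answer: 26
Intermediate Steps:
M(d) = 2 (M(d) = -2 + 4 = 2)
M(-9)*(-37) + (-11 + (1 + 0)*(3 - 2))² = 2*(-37) + (-11 + (1 + 0)*(3 - 2))² = -74 + (-11 + 1*1)² = -74 + (-11 + 1)² = -74 + (-10)² = -74 + 100 = 26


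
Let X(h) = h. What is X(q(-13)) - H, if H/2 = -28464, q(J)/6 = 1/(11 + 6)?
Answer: 967782/17 ≈ 56928.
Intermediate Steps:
q(J) = 6/17 (q(J) = 6/(11 + 6) = 6/17)
H = -56928 (H = 2*(-28464) = -56928)
X(q(-13)) - H = 6/17 - 1*(-56928) = 6/17 + 56928 = 967782/17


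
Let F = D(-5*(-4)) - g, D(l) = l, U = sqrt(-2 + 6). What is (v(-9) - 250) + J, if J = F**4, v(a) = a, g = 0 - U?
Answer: 233997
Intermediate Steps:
U = 2 (U = sqrt(4) = 2)
g = -2 (g = 0 - 1*2 = 0 - 2 = -2)
F = 22 (F = -5*(-4) - 1*(-2) = 20 + 2 = 22)
J = 234256 (J = 22**4 = 234256)
(v(-9) - 250) + J = (-9 - 250) + 234256 = -259 + 234256 = 233997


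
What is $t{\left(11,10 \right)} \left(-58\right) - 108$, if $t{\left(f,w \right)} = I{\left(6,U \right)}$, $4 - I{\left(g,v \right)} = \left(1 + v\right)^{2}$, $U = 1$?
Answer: $-108$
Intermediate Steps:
$I{\left(g,v \right)} = 4 - \left(1 + v\right)^{2}$
$t{\left(f,w \right)} = 0$ ($t{\left(f,w \right)} = 4 - \left(1 + 1\right)^{2} = 4 - 2^{2} = 4 - 4 = 0$)
$t{\left(11,10 \right)} \left(-58\right) - 108 = 0 \left(-58\right) - 108 = 0 - 108 = -108$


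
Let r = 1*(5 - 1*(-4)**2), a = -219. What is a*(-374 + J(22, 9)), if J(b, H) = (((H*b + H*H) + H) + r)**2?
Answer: -16721745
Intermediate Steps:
r = -11 (r = 1*(5 - 1*16) = 1*(5 - 16) = 1*(-11) = -11)
J(b, H) = (-11 + H + H**2 + H*b)**2 (J(b, H) = (((H*b + H*H) + H) - 11)**2 = (((H*b + H**2) + H) - 11)**2 = (((H**2 + H*b) + H) - 11)**2 = ((H + H**2 + H*b) - 11)**2 = (-11 + H + H**2 + H*b)**2)
a*(-374 + J(22, 9)) = -219*(-374 + (-11 + 9 + 9**2 + 9*22)**2) = -219*(-374 + (-11 + 9 + 81 + 198)**2) = -219*(-374 + 277**2) = -219*(-374 + 76729) = -219*76355 = -16721745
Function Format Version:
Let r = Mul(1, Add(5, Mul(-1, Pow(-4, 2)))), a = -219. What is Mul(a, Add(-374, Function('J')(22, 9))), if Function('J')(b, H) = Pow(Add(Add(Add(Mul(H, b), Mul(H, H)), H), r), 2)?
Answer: -16721745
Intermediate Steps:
r = -11 (r = Mul(1, Add(5, Mul(-1, 16))) = Mul(1, Add(5, -16)) = Mul(1, -11) = -11)
Function('J')(b, H) = Pow(Add(-11, H, Pow(H, 2), Mul(H, b)), 2) (Function('J')(b, H) = Pow(Add(Add(Add(Mul(H, b), Mul(H, H)), H), -11), 2) = Pow(Add(Add(Add(Mul(H, b), Pow(H, 2)), H), -11), 2) = Pow(Add(Add(Add(Pow(H, 2), Mul(H, b)), H), -11), 2) = Pow(Add(Add(H, Pow(H, 2), Mul(H, b)), -11), 2) = Pow(Add(-11, H, Pow(H, 2), Mul(H, b)), 2))
Mul(a, Add(-374, Function('J')(22, 9))) = Mul(-219, Add(-374, Pow(Add(-11, 9, Pow(9, 2), Mul(9, 22)), 2))) = Mul(-219, Add(-374, Pow(Add(-11, 9, 81, 198), 2))) = Mul(-219, Add(-374, Pow(277, 2))) = Mul(-219, Add(-374, 76729)) = Mul(-219, 76355) = -16721745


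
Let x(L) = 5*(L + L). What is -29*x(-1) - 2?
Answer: 288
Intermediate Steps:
x(L) = 10*L (x(L) = 5*(2*L) = 10*L)
-29*x(-1) - 2 = -290*(-1) - 2 = -29*(-10) - 2 = 290 - 2 = 288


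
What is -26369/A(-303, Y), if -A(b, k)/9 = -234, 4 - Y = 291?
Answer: -26369/2106 ≈ -12.521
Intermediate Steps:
Y = -287 (Y = 4 - 1*291 = 4 - 291 = -287)
A(b, k) = 2106 (A(b, k) = -9*(-234) = 2106)
-26369/A(-303, Y) = -26369/2106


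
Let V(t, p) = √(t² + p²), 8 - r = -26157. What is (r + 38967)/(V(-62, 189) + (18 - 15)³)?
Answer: -23139/511 + 857*√39565/511 ≈ 288.31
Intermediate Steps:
r = 26165 (r = 8 - 1*(-26157) = 8 + 26157 = 26165)
V(t, p) = √(p² + t²)
(r + 38967)/(V(-62, 189) + (18 - 15)³) = (26165 + 38967)/(√(189² + (-62)²) + (18 - 15)³) = 65132/(√(35721 + 3844) + 3³) = 65132/(√39565 + 27) = 65132/(27 + √39565)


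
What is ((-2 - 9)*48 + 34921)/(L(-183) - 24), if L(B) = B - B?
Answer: -34393/24 ≈ -1433.0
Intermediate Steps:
L(B) = 0
((-2 - 9)*48 + 34921)/(L(-183) - 24) = ((-2 - 9)*48 + 34921)/(0 - 24) = (-11*48 + 34921)/(-24) = (-528 + 34921)*(-1/24) = 34393*(-1/24) = -34393/24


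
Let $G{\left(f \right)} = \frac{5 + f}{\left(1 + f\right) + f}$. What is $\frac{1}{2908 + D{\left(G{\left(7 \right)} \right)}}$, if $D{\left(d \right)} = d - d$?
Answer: $\frac{1}{2908} \approx 0.00034388$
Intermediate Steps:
$G{\left(f \right)} = \frac{5 + f}{1 + 2 f}$
$D{\left(d \right)} = 0$
$\frac{1}{2908 + D{\left(G{\left(7 \right)} \right)}} = \frac{1}{2908 + 0} = \frac{1}{2908}$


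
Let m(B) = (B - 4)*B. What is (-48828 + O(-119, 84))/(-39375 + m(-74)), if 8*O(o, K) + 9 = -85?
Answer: 195359/134412 ≈ 1.4534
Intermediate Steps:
m(B) = B*(-4 + B) (m(B) = (-4 + B)*B = B*(-4 + B))
O(o, K) = -47/4 (O(o, K) = -9/8 + (⅛)*(-85) = -9/8 - 85/8 = -47/4)
(-48828 + O(-119, 84))/(-39375 + m(-74)) = (-48828 - 47/4)/(-39375 - 74*(-4 - 74)) = -195359/(4*(-39375 - 74*(-78))) = -195359/(4*(-39375 + 5772)) = -195359/4/(-33603) = -195359/4*(-1/33603) = 195359/134412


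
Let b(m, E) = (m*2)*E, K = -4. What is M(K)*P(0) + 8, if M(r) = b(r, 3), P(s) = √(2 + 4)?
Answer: 8 - 24*√6 ≈ -50.788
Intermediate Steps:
P(s) = √6
b(m, E) = 2*E*m (b(m, E) = (2*m)*E = 2*E*m)
M(r) = 6*r (M(r) = 2*3*r = 6*r)
M(K)*P(0) + 8 = (6*(-4))*√6 + 8 = -24*√6 + 8 = 8 - 24*√6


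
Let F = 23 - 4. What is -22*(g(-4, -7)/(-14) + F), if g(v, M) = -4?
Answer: -2970/7 ≈ -424.29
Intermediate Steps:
F = 19
-22*(g(-4, -7)/(-14) + F) = -22*(-4/(-14) + 19) = -22*(-4*(-1/14) + 19) = -22*(2/7 + 19) = -22*135/7 = -2970/7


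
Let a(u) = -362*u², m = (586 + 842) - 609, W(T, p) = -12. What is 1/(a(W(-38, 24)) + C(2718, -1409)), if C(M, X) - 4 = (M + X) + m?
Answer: -1/49996 ≈ -2.0002e-5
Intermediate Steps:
m = 819 (m = 1428 - 609 = 819)
C(M, X) = 823 + M + X (C(M, X) = 4 + ((M + X) + 819) = 4 + (819 + M + X) = 823 + M + X)
1/(a(W(-38, 24)) + C(2718, -1409)) = 1/(-362*(-12)² + (823 + 2718 - 1409)) = 1/(-362*144 + 2132) = 1/(-52128 + 2132) = 1/(-49996) = -1/49996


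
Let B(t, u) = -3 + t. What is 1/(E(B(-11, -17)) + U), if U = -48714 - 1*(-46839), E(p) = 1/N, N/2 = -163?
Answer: -326/611251 ≈ -0.00053333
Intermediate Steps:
N = -326 (N = 2*(-163) = -326)
E(p) = -1/326 (E(p) = 1/(-326) = -1/326)
U = -1875 (U = -48714 + 46839 = -1875)
1/(E(B(-11, -17)) + U) = 1/(-1/326 - 1875) = 1/(-611251/326) = -326/611251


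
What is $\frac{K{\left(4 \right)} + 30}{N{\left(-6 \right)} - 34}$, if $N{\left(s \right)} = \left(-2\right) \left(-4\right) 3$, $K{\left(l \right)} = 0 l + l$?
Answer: $- \frac{17}{5} \approx -3.4$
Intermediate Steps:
$K{\left(l \right)} = l$ ($K{\left(l \right)} = 0 + l = l$)
$N{\left(s \right)} = 24$ ($N{\left(s \right)} = 8 \cdot 3 = 24$)
$\frac{K{\left(4 \right)} + 30}{N{\left(-6 \right)} - 34} = \frac{4 + 30}{24 - 34} = \frac{34}{-10} = 34 \left(- \frac{1}{10}\right) = - \frac{17}{5}$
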